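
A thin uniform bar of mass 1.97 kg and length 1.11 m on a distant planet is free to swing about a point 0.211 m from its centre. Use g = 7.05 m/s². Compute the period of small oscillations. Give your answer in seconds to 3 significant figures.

For a physical pendulum T = 2π√(I/(mgd)), with d = 0.2110 m from pivot to centre of mass.
I_cm = mL²/12 = 1.97 × 1.11²/12 = 0.2023 kg·m²; I = I_cm + md² = 0.2023 + 1.97 × 0.2110² = 0.2900 kg·m².
T = 2π√(0.2900/(1.97 × 7.05 × 0.2110)) = 1.98 s.

1.98 s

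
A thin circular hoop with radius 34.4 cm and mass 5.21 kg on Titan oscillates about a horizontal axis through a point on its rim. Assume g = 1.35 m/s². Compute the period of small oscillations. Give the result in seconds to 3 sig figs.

I_cm = mr² = 0.6165 kg·m². The pivot is at distance d = 0.344 m from the centre of mass.
By the parallel-axis theorem, I = I_cm + md² = 0.6165 + 0.6165 = 1.233 kg·m².
T = 2π√(I/(mgd)) = 2π√(1.233/(5.21 × 1.35 × 0.344)) = 4.49 s.

4.49 s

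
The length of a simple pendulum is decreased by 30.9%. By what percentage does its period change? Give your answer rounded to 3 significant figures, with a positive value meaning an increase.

-16.9%

T ∝ √L, so T'/T = √(0.6910) = 0.8313.
Percentage change in T = (0.8313 − 1) × 100% = -16.9%.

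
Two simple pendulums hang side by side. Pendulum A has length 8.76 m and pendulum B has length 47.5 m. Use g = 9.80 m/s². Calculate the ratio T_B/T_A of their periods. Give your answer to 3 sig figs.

2.33

T ∝ √L, so T_B/T_A = √(L_B/L_A) = √(47.5/8.76) = 2.33.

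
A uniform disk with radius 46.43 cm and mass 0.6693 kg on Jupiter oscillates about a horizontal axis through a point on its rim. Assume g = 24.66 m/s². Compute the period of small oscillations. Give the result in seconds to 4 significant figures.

1.056 s

I_cm = ½mr² = 0.072142 kg·m². The pivot is at distance d = 0.4643 m from the centre of mass.
By the parallel-axis theorem, I = I_cm + md² = 0.072142 + 0.14428 = 0.21643 kg·m².
T = 2π√(I/(mgd)) = 2π√(0.21643/(0.6693 × 24.66 × 0.4643)) = 1.056 s.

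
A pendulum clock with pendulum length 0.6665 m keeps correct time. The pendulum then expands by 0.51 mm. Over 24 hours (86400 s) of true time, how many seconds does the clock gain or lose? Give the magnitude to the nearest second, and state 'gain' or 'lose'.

lose 33 s

T ∝ √L, so T'/T = √(0.66701/0.6665) = 1.00038.
In 86400 s of true time the clock registers 86400/1.00038 = 86367.0 s, so it loses 33 s.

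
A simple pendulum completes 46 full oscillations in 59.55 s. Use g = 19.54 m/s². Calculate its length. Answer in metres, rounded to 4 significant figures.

T = 59.55/46 = 1.2946 s.
From T = 2π√(L/g), L = gT²/(4π²) = 19.54 × 1.2946²/(4π²) = 0.8295 m.

0.8295 m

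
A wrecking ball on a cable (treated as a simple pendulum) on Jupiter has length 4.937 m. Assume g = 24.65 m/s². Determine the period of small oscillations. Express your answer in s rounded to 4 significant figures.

T = 2π√(L/g) = 2π√(4.937/24.65) = 2π × 0.44753 = 2.812 s.

2.812 s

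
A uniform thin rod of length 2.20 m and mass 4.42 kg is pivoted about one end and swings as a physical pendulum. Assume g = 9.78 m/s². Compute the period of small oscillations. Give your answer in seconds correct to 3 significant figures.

For a physical pendulum T = 2π√(I/(mgd)), with d = 1.100 m from pivot to centre of mass.
I_cm = mL²/12 = 4.42 × 2.20²/12 = 1.783 kg·m²; I = I_cm + md² = 1.783 + 4.42 × 1.100² = 7.131 kg·m².
T = 2π√(7.131/(4.42 × 9.78 × 1.100)) = 2.43 s.

2.43 s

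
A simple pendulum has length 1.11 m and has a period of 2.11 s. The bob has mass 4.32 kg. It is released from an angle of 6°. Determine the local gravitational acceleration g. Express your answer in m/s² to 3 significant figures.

9.84 m/s²

From T = 2π√(L/g), g = 4π²L/T² = 4π² × 1.11/2.110² = 9.84 m/s².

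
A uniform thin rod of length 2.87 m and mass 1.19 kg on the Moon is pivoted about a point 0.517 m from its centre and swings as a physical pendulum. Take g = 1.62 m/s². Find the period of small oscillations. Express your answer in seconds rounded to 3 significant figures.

For a physical pendulum T = 2π√(I/(mgd)), with d = 0.5170 m from pivot to centre of mass.
I_cm = mL²/12 = 1.19 × 2.87²/12 = 0.8168 kg·m²; I = I_cm + md² = 0.8168 + 1.19 × 0.5170² = 1.135 kg·m².
T = 2π√(1.135/(1.19 × 1.62 × 0.5170)) = 6.70 s.

6.70 s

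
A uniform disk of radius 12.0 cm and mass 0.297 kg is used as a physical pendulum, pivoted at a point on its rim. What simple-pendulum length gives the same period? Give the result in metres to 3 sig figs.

The equivalent simple-pendulum length is L_eq = I/(md), where I is about the pivot and d = 0.1200 m.
I_cm = ½mR² = 0.002138 kg·m², so I = I_cm + md² = 0.002138 + 0.004277 = 0.006415 kg·m².
L_eq = 0.006415/(0.297 × 0.1200) = 0.180 m.

0.180 m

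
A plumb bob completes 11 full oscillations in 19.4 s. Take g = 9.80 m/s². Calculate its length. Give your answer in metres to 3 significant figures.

T = 19.4/11 = 1.764 s.
From T = 2π√(L/g), L = gT²/(4π²) = 9.80 × 1.764²/(4π²) = 0.772 m.

0.772 m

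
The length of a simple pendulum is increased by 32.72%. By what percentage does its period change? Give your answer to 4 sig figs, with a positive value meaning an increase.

T ∝ √L, so T'/T = √(1.3272) = 1.1520.
Percentage change in T = (1.1520 − 1) × 100% = 15.20%.

15.20%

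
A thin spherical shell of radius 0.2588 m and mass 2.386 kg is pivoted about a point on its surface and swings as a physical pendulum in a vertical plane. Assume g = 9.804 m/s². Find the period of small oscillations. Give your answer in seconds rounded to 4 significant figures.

I_cm = (2/3)mr² = 0.10654 kg·m². The pivot is at distance d = 0.2588 m from the centre of mass.
By the parallel-axis theorem, I = I_cm + md² = 0.10654 + 0.15981 = 0.26635 kg·m².
T = 2π√(I/(mgd)) = 2π√(0.26635/(2.386 × 9.804 × 0.2588)) = 1.318 s.

1.318 s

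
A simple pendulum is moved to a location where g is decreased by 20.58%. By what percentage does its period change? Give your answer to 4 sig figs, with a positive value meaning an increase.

T ∝ 1/√g, so T'/T = 1/√(0.79420) = 1.1221.
Percentage change in T = (1.1221 − 1) × 100% = 12.21%.

12.21%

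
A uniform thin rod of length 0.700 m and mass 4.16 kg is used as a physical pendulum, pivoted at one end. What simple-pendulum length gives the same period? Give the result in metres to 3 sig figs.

The equivalent simple-pendulum length is L_eq = I/(md), where I is about the pivot and d = 0.3500 m.
I_cm = (1/12)mL² = 0.1699 kg·m², so I = I_cm + md² = 0.1699 + 0.5096 = 0.6795 kg·m².
L_eq = 0.6795/(4.16 × 0.3500) = 0.467 m.

0.467 m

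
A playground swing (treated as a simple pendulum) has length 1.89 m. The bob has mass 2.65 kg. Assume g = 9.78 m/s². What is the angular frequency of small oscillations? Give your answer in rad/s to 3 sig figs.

ω = √(g/L) = √(9.78/1.89) = 2.27 rad/s.

2.27 rad/s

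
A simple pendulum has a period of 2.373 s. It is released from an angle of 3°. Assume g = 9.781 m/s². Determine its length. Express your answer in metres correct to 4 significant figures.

From T = 2π√(L/g), L = gT²/(4π²) = 9.781 × 2.3730²/(4π²) = 1.395 m.

1.395 m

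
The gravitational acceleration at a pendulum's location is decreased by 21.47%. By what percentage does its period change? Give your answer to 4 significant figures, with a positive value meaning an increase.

12.84%

T ∝ 1/√g, so T'/T = 1/√(0.78530) = 1.1284.
Percentage change in T = (1.1284 − 1) × 100% = 12.84%.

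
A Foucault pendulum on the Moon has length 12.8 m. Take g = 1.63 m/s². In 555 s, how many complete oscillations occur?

31

T = 2π√(L/g) = 2π√(12.8/1.63) = 17.61 s.
Number of complete oscillations = ⌊555/17.61⌋ = ⌊31.52⌋ = 31.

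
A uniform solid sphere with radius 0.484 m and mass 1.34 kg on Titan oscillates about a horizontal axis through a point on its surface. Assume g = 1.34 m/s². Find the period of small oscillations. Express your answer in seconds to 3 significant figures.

I_cm = (2/5)mr² = 0.1256 kg·m². The pivot is at distance d = 0.484 m from the centre of mass.
By the parallel-axis theorem, I = I_cm + md² = 0.1256 + 0.3139 = 0.4395 kg·m².
T = 2π√(I/(mgd)) = 2π√(0.4395/(1.34 × 1.34 × 0.484)) = 4.47 s.

4.47 s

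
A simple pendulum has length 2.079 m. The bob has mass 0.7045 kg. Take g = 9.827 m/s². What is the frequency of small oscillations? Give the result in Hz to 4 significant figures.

T = 2π√(L/g) = 2π√(2.079/9.827) = 2.8900 s, so f = 1/T = 0.3460 Hz.

0.3460 Hz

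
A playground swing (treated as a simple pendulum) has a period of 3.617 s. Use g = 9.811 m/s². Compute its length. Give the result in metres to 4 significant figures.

3.251 m

From T = 2π√(L/g), L = gT²/(4π²) = 9.811 × 3.6170²/(4π²) = 3.251 m.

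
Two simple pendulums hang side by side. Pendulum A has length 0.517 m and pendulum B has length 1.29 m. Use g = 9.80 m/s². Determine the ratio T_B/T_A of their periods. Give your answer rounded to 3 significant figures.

1.58

T ∝ √L, so T_B/T_A = √(L_B/L_A) = √(1.29/0.517) = 1.58.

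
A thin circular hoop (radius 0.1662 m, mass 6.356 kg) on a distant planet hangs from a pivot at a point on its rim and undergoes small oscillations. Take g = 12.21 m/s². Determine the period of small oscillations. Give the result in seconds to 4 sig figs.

1.037 s

I_cm = mr² = 0.17557 kg·m². The pivot is at distance d = 0.1662 m from the centre of mass.
By the parallel-axis theorem, I = I_cm + md² = 0.17557 + 0.17557 = 0.35114 kg·m².
T = 2π√(I/(mgd)) = 2π√(0.35114/(6.356 × 12.21 × 0.1662)) = 1.037 s.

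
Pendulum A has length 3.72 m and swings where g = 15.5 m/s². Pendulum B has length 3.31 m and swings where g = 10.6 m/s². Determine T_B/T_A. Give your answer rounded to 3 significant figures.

T = 2π√(L/g), so T_B/T_A = √((L_B/g_B)/(L_A/g_A)) = √((3.31/10.6)/(3.72/15.5)) = 1.14.

1.14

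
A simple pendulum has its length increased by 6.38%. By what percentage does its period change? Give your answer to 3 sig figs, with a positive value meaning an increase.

3.14%

T ∝ √L, so T'/T = √(1.064) = 1.031.
Percentage change in T = (1.031 − 1) × 100% = 3.14%.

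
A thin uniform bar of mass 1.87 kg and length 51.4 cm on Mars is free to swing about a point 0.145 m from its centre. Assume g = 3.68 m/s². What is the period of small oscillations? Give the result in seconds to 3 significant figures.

1.78 s

For a physical pendulum T = 2π√(I/(mgd)), with d = 0.1450 m from pivot to centre of mass.
I_cm = mL²/12 = 1.87 × 0.514²/12 = 0.04117 kg·m²; I = I_cm + md² = 0.04117 + 1.87 × 0.1450² = 0.08049 kg·m².
T = 2π√(0.08049/(1.87 × 3.68 × 0.1450)) = 1.78 s.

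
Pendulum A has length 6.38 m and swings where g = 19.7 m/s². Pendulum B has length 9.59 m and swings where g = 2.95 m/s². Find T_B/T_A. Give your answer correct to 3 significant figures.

T = 2π√(L/g), so T_B/T_A = √((L_B/g_B)/(L_A/g_A)) = √((9.59/2.95)/(6.38/19.7)) = 3.17.

3.17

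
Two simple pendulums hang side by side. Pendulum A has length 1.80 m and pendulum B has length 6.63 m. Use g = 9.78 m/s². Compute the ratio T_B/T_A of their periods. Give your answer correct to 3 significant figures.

T ∝ √L, so T_B/T_A = √(L_B/L_A) = √(6.63/1.80) = 1.92.

1.92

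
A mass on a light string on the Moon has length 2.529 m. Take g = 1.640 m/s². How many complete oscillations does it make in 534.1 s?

68

T = 2π√(L/g) = 2π√(2.529/1.640) = 7.8025 s.
Number of complete oscillations = ⌊534.1/7.8025⌋ = ⌊68.453⌋ = 68.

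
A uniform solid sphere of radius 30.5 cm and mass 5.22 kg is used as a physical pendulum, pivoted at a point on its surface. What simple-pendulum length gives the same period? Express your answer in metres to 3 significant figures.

0.427 m

The equivalent simple-pendulum length is L_eq = I/(md), where I is about the pivot and d = 0.3050 m.
I_cm = (2/5)mR² = 0.1942 kg·m², so I = I_cm + md² = 0.1942 + 0.4856 = 0.6798 kg·m².
L_eq = 0.6798/(5.22 × 0.3050) = 0.427 m.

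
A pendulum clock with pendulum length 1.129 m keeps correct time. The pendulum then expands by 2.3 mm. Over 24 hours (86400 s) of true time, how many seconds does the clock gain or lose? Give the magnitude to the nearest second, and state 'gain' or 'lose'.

T ∝ √L, so T'/T = √(1.13130/1.129) = 1.00102.
In 86400 s of true time the clock registers 86400/1.00102 = 86312.1 s, so it loses 88 s.

lose 88 s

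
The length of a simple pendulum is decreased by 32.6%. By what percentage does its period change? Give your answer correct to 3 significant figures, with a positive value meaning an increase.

-17.9%

T ∝ √L, so T'/T = √(0.6740) = 0.8210.
Percentage change in T = (0.8210 − 1) × 100% = -17.9%.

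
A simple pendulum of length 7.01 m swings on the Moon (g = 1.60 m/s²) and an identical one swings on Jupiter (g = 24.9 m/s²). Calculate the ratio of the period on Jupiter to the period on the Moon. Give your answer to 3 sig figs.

0.253

T ∝ 1/√g, so T₂/T₁ = √(g₁/g₂) = √(1.60/24.9) = 0.253.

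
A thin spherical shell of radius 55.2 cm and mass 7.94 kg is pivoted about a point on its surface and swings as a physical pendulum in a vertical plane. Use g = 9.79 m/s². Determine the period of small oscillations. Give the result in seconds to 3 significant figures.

1.93 s

I_cm = (2/3)mr² = 1.613 kg·m². The pivot is at distance d = 0.552 m from the centre of mass.
By the parallel-axis theorem, I = I_cm + md² = 1.613 + 2.419 = 4.032 kg·m².
T = 2π√(I/(mgd)) = 2π√(4.032/(7.94 × 9.79 × 0.552)) = 1.93 s.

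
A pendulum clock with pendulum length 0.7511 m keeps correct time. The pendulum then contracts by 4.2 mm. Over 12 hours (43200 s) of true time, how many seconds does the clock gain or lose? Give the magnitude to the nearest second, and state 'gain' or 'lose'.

T ∝ √L, so T'/T = √(0.74690/0.7511) = 0.997200.
In 43200 s of true time the clock registers 43200/0.997200 = 43321.3 s, so it gains 121 s.

gain 121 s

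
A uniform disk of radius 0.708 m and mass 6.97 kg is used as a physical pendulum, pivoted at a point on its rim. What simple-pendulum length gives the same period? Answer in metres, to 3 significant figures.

The equivalent simple-pendulum length is L_eq = I/(md), where I is about the pivot and d = 0.7080 m.
I_cm = ½mR² = 1.747 kg·m², so I = I_cm + md² = 1.747 + 3.494 = 5.241 kg·m².
L_eq = 5.241/(6.97 × 0.7080) = 1.06 m.

1.06 m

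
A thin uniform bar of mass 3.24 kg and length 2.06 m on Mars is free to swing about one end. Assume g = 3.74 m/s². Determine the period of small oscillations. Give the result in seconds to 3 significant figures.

For a physical pendulum T = 2π√(I/(mgd)), with d = 1.030 m from pivot to centre of mass.
I_cm = mL²/12 = 3.24 × 2.06²/12 = 1.146 kg·m²; I = I_cm + md² = 1.146 + 3.24 × 1.030² = 4.583 kg·m².
T = 2π√(4.583/(3.24 × 3.74 × 1.030)) = 3.81 s.

3.81 s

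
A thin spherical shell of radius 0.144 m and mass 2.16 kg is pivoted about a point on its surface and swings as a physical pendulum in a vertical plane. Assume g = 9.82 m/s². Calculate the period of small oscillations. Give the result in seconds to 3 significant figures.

0.982 s

I_cm = (2/3)mr² = 0.02986 kg·m². The pivot is at distance d = 0.144 m from the centre of mass.
By the parallel-axis theorem, I = I_cm + md² = 0.02986 + 0.04479 = 0.07465 kg·m².
T = 2π√(I/(mgd)) = 2π√(0.07465/(2.16 × 9.82 × 0.144)) = 0.982 s.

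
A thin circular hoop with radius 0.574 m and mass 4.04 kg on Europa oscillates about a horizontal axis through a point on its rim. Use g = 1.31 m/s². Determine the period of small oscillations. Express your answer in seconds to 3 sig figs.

5.88 s

I_cm = mr² = 1.331 kg·m². The pivot is at distance d = 0.574 m from the centre of mass.
By the parallel-axis theorem, I = I_cm + md² = 1.331 + 1.331 = 2.662 kg·m².
T = 2π√(I/(mgd)) = 2π√(2.662/(4.04 × 1.31 × 0.574)) = 5.88 s.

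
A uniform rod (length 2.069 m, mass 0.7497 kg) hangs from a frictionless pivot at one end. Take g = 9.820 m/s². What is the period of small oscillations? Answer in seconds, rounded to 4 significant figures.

2.355 s

For a physical pendulum T = 2π√(I/(mgd)), with d = 1.0345 m from pivot to centre of mass.
I_cm = mL²/12 = 0.7497 × 2.069²/12 = 0.26744 kg·m²; I = I_cm + md² = 0.26744 + 0.7497 × 1.0345² = 1.0698 kg·m².
T = 2π√(1.0698/(0.7497 × 9.820 × 1.0345)) = 2.355 s.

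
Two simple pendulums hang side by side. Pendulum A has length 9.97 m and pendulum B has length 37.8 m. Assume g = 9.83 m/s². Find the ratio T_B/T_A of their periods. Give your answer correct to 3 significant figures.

1.95

T ∝ √L, so T_B/T_A = √(L_B/L_A) = √(37.8/9.97) = 1.95.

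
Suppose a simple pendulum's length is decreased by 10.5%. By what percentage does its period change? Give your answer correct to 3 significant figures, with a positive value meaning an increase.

-5.40%

T ∝ √L, so T'/T = √(0.8950) = 0.9460.
Percentage change in T = (0.9460 − 1) × 100% = -5.40%.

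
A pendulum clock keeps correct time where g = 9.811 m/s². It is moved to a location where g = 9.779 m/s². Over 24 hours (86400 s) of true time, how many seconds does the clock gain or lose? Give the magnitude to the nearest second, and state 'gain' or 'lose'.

The clock's period scales as T ∝ 1/√g, so T'/T = √(9.811/9.779) = 1.00163.
In 86400 s of true time the clock registers 86400/1.00163 = 86259.0 s, so it loses 141 s.

lose 141 s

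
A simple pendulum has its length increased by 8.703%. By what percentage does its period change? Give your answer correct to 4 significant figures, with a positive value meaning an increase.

4.261%

T ∝ √L, so T'/T = √(1.0870) = 1.0426.
Percentage change in T = (1.0426 − 1) × 100% = 4.261%.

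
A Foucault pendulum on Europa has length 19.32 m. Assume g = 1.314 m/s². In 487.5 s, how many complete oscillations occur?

T = 2π√(L/g) = 2π√(19.32/1.314) = 24.093 s.
Number of complete oscillations = ⌊487.5/24.093⌋ = ⌊20.234⌋ = 20.

20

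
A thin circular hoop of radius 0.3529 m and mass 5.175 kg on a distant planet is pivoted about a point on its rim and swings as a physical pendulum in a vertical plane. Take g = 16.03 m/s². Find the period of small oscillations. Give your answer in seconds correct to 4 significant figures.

1.318 s

I_cm = mr² = 0.64449 kg·m². The pivot is at distance d = 0.3529 m from the centre of mass.
By the parallel-axis theorem, I = I_cm + md² = 0.64449 + 0.64449 = 1.2890 kg·m².
T = 2π√(I/(mgd)) = 2π√(1.2890/(5.175 × 16.03 × 0.3529)) = 1.318 s.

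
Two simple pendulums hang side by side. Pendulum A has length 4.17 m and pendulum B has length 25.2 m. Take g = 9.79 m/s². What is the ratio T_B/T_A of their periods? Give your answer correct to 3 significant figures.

T ∝ √L, so T_B/T_A = √(L_B/L_A) = √(25.2/4.17) = 2.46.

2.46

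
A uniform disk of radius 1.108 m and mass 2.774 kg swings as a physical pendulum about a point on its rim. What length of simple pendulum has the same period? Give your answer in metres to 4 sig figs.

1.662 m

The equivalent simple-pendulum length is L_eq = I/(md), where I is about the pivot and d = 1.1080 m.
I_cm = ½mR² = 1.7028 kg·m², so I = I_cm + md² = 1.7028 + 3.4055 = 5.1083 kg·m².
L_eq = 5.1083/(2.774 × 1.1080) = 1.662 m.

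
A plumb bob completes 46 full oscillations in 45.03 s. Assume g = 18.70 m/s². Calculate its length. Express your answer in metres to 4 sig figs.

T = 45.03/46 = 0.97891 s.
From T = 2π√(L/g), L = gT²/(4π²) = 18.70 × 0.97891²/(4π²) = 0.4539 m.

0.4539 m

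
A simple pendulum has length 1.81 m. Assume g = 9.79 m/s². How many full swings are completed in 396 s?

146

T = 2π√(L/g) = 2π√(1.81/9.79) = 2.702 s.
Number of complete oscillations = ⌊396/2.702⌋ = ⌊146.6⌋ = 146.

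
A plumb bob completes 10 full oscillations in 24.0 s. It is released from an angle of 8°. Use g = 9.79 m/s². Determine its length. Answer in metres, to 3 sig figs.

1.43 m

T = 24.0/10 = 2.400 s.
From T = 2π√(L/g), L = gT²/(4π²) = 9.79 × 2.400²/(4π²) = 1.43 m.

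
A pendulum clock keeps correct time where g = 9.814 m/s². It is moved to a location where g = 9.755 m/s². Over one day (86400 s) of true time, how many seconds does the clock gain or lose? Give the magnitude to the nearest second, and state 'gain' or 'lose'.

lose 260 s

The clock's period scales as T ∝ 1/√g, so T'/T = √(9.814/9.755) = 1.00302.
In 86400 s of true time the clock registers 86400/1.00302 = 86139.9 s, so it loses 260 s.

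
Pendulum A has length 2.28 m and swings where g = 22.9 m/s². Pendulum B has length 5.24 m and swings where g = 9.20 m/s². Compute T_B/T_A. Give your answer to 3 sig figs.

2.39

T = 2π√(L/g), so T_B/T_A = √((L_B/g_B)/(L_A/g_A)) = √((5.24/9.20)/(2.28/22.9)) = 2.39.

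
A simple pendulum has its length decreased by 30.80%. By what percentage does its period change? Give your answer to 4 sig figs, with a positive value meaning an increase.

-16.81%

T ∝ √L, so T'/T = √(0.69200) = 0.83187.
Percentage change in T = (0.83187 − 1) × 100% = -16.81%.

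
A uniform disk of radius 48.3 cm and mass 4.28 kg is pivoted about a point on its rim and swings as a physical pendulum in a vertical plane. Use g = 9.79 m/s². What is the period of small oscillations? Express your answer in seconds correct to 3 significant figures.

1.71 s

I_cm = ½mr² = 0.4992 kg·m². The pivot is at distance d = 0.483 m from the centre of mass.
By the parallel-axis theorem, I = I_cm + md² = 0.4992 + 0.9985 = 1.498 kg·m².
T = 2π√(I/(mgd)) = 2π√(1.498/(4.28 × 9.79 × 0.483)) = 1.71 s.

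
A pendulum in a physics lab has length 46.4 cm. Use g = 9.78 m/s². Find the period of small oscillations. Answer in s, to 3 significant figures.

T = 2π√(L/g) = 2π√(0.464/9.78) = 2π × 0.2178 = 1.37 s.

1.37 s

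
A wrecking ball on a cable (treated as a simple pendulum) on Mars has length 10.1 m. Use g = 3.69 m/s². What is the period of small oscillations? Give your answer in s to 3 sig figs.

T = 2π√(L/g) = 2π√(10.1/3.69) = 2π × 1.654 = 10.4 s.

10.4 s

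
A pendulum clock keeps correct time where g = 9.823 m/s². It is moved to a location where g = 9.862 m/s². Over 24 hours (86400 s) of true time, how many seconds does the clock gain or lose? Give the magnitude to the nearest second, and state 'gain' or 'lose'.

gain 171 s

The clock's period scales as T ∝ 1/√g, so T'/T = √(9.823/9.862) = 0.998021.
In 86400 s of true time the clock registers 86400/0.998021 = 86571.3 s, so it gains 171 s.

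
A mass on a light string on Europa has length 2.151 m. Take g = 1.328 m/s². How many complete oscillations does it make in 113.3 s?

T = 2π√(L/g) = 2π√(2.151/1.328) = 7.9965 s.
Number of complete oscillations = ⌊113.3/7.9965⌋ = ⌊14.169⌋ = 14.

14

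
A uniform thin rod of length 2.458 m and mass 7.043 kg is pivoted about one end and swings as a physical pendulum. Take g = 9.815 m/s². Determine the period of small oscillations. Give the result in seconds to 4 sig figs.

2.567 s

For a physical pendulum T = 2π√(I/(mgd)), with d = 1.2290 m from pivot to centre of mass.
I_cm = mL²/12 = 7.043 × 2.458²/12 = 3.5460 kg·m²; I = I_cm + md² = 3.5460 + 7.043 × 1.2290² = 14.184 kg·m².
T = 2π√(14.184/(7.043 × 9.815 × 1.2290)) = 2.567 s.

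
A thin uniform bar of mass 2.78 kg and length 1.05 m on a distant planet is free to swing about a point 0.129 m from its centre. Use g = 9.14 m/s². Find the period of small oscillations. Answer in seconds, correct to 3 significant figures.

For a physical pendulum T = 2π√(I/(mgd)), with d = 0.1290 m from pivot to centre of mass.
I_cm = mL²/12 = 2.78 × 1.05²/12 = 0.2554 kg·m²; I = I_cm + md² = 0.2554 + 2.78 × 0.1290² = 0.3017 kg·m².
T = 2π√(0.3017/(2.78 × 9.14 × 0.1290)) = 1.91 s.

1.91 s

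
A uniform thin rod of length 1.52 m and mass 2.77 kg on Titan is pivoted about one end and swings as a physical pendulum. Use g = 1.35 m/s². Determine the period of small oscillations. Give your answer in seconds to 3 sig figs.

5.44 s

For a physical pendulum T = 2π√(I/(mgd)), with d = 0.7600 m from pivot to centre of mass.
I_cm = mL²/12 = 2.77 × 1.52²/12 = 0.5333 kg·m²; I = I_cm + md² = 0.5333 + 2.77 × 0.7600² = 2.133 kg·m².
T = 2π√(2.133/(2.77 × 1.35 × 0.7600)) = 5.44 s.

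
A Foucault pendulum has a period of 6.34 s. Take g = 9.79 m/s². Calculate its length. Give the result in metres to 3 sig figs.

9.97 m

From T = 2π√(L/g), L = gT²/(4π²) = 9.79 × 6.340²/(4π²) = 9.97 m.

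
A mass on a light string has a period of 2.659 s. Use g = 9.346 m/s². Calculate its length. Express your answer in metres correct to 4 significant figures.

1.674 m

From T = 2π√(L/g), L = gT²/(4π²) = 9.346 × 2.6590²/(4π²) = 1.674 m.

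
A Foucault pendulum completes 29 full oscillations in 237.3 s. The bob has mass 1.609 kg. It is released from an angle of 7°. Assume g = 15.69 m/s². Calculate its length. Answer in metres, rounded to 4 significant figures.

26.61 m

T = 237.3/29 = 8.1828 s.
From T = 2π√(L/g), L = gT²/(4π²) = 15.69 × 8.1828²/(4π²) = 26.61 m.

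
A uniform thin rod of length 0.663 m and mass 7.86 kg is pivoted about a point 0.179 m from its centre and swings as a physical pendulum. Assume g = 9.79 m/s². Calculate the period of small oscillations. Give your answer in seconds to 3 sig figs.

For a physical pendulum T = 2π√(I/(mgd)), with d = 0.1790 m from pivot to centre of mass.
I_cm = mL²/12 = 7.86 × 0.663²/12 = 0.2879 kg·m²; I = I_cm + md² = 0.2879 + 7.86 × 0.1790² = 0.5398 kg·m².
T = 2π√(0.5398/(7.86 × 9.79 × 0.1790)) = 1.24 s.

1.24 s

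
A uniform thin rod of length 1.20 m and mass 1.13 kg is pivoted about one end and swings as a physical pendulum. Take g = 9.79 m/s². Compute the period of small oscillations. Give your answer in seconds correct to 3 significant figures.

1.80 s

For a physical pendulum T = 2π√(I/(mgd)), with d = 0.6000 m from pivot to centre of mass.
I_cm = mL²/12 = 1.13 × 1.20²/12 = 0.1356 kg·m²; I = I_cm + md² = 0.1356 + 1.13 × 0.6000² = 0.5424 kg·m².
T = 2π√(0.5424/(1.13 × 9.79 × 0.6000)) = 1.80 s.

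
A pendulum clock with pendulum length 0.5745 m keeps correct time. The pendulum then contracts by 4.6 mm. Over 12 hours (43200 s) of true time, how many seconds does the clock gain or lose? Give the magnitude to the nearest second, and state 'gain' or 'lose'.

T ∝ √L, so T'/T = √(0.56990/0.5745) = 0.995988.
In 43200 s of true time the clock registers 43200/0.995988 = 43374.0 s, so it gains 174 s.

gain 174 s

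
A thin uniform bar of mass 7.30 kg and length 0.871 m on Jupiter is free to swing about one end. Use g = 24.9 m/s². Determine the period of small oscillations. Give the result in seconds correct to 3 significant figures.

For a physical pendulum T = 2π√(I/(mgd)), with d = 0.4355 m from pivot to centre of mass.
I_cm = mL²/12 = 7.30 × 0.871²/12 = 0.4615 kg·m²; I = I_cm + md² = 0.4615 + 7.30 × 0.4355² = 1.846 kg·m².
T = 2π√(1.846/(7.30 × 24.9 × 0.4355)) = 0.959 s.

0.959 s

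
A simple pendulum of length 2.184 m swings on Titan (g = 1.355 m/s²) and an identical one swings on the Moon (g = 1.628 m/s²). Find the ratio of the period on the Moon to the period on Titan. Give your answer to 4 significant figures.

0.9123

T ∝ 1/√g, so T₂/T₁ = √(g₁/g₂) = √(1.355/1.628) = 0.9123.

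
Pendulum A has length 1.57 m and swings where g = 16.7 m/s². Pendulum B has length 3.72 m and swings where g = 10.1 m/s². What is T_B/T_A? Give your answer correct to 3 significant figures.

T = 2π√(L/g), so T_B/T_A = √((L_B/g_B)/(L_A/g_A)) = √((3.72/10.1)/(1.57/16.7)) = 1.98.

1.98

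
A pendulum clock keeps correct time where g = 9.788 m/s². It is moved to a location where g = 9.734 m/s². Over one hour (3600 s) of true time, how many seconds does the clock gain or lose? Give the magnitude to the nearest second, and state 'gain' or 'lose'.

lose 10 s

The clock's period scales as T ∝ 1/√g, so T'/T = √(9.788/9.734) = 1.00277.
In 3600 s of true time the clock registers 3600/1.00277 = 3590.1 s, so it loses 10 s.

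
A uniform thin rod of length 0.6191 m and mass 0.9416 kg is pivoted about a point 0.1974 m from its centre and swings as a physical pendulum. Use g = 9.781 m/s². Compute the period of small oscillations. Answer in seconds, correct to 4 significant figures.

For a physical pendulum T = 2π√(I/(mgd)), with d = 0.19740 m from pivot to centre of mass.
I_cm = mL²/12 = 0.9416 × 0.6191²/12 = 0.030075 kg·m²; I = I_cm + md² = 0.030075 + 0.9416 × 0.19740² = 0.066766 kg·m².
T = 2π√(0.066766/(0.9416 × 9.781 × 0.19740)) = 1.204 s.

1.204 s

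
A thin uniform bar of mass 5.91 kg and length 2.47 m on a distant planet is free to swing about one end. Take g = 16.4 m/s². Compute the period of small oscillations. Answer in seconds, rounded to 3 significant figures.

1.99 s

For a physical pendulum T = 2π√(I/(mgd)), with d = 1.235 m from pivot to centre of mass.
I_cm = mL²/12 = 5.91 × 2.47²/12 = 3.005 kg·m²; I = I_cm + md² = 3.005 + 5.91 × 1.235² = 12.02 kg·m².
T = 2π√(12.02/(5.91 × 16.4 × 1.235)) = 1.99 s.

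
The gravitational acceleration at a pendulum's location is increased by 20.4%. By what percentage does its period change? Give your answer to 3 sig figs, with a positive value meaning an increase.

-8.86%

T ∝ 1/√g, so T'/T = 1/√(1.204) = 0.9114.
Percentage change in T = (0.9114 − 1) × 100% = -8.86%.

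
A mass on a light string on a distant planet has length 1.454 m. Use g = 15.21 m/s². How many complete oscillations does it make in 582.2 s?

299

T = 2π√(L/g) = 2π√(1.454/15.21) = 1.9427 s.
Number of complete oscillations = ⌊582.2/1.9427⌋ = ⌊299.69⌋ = 299.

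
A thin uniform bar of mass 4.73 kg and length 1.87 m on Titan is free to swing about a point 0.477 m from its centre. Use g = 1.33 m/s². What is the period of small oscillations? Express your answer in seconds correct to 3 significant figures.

For a physical pendulum T = 2π√(I/(mgd)), with d = 0.4770 m from pivot to centre of mass.
I_cm = mL²/12 = 4.73 × 1.87²/12 = 1.378 kg·m²; I = I_cm + md² = 1.378 + 4.73 × 0.4770² = 2.455 kg·m².
T = 2π√(2.455/(4.73 × 1.33 × 0.4770)) = 5.68 s.

5.68 s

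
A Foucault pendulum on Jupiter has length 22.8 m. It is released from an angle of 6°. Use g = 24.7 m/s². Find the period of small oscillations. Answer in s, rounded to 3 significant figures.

T = 2π√(L/g) = 2π√(22.8/24.7) = 2π × 0.9608 = 6.04 s.

6.04 s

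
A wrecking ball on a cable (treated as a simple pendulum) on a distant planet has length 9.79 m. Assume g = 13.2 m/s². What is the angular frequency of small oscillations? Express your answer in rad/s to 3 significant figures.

1.16 rad/s

ω = √(g/L) = √(13.2/9.79) = 1.16 rad/s.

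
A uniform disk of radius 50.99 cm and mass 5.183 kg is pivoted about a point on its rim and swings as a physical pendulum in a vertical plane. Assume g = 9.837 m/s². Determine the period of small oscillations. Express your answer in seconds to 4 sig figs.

1.752 s

I_cm = ½mr² = 0.67378 kg·m². The pivot is at distance d = 0.5099 m from the centre of mass.
By the parallel-axis theorem, I = I_cm + md² = 0.67378 + 1.3476 = 2.0214 kg·m².
T = 2π√(I/(mgd)) = 2π√(2.0214/(5.183 × 9.837 × 0.5099)) = 1.752 s.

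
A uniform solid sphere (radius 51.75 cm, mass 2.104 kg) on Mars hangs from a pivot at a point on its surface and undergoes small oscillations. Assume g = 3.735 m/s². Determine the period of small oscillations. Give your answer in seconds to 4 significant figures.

2.767 s

I_cm = (2/5)mr² = 0.22539 kg·m². The pivot is at distance d = 0.5175 m from the centre of mass.
By the parallel-axis theorem, I = I_cm + md² = 0.22539 + 0.56346 = 0.78885 kg·m².
T = 2π√(I/(mgd)) = 2π√(0.78885/(2.104 × 3.735 × 0.5175)) = 2.767 s.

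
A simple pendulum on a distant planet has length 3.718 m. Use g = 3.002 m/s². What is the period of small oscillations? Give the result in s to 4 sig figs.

6.992 s

T = 2π√(L/g) = 2π√(3.718/3.002) = 2π × 1.1129 = 6.992 s.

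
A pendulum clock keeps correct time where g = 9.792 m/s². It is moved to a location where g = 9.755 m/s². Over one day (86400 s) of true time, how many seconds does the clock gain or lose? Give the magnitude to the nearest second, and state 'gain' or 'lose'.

The clock's period scales as T ∝ 1/√g, so T'/T = √(9.792/9.755) = 1.00189.
In 86400 s of true time the clock registers 86400/1.00189 = 86236.6 s, so it loses 163 s.

lose 163 s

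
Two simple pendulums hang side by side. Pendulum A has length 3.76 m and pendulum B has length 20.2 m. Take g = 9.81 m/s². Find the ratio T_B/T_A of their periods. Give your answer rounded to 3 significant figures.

2.32

T ∝ √L, so T_B/T_A = √(L_B/L_A) = √(20.2/3.76) = 2.32.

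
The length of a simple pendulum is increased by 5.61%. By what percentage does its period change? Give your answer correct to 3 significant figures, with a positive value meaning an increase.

T ∝ √L, so T'/T = √(1.056) = 1.028.
Percentage change in T = (1.028 − 1) × 100% = 2.77%.

2.77%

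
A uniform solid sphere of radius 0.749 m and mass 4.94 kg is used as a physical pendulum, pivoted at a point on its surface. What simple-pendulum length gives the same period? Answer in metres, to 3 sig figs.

1.05 m

The equivalent simple-pendulum length is L_eq = I/(md), where I is about the pivot and d = 0.7490 m.
I_cm = (2/5)mR² = 1.109 kg·m², so I = I_cm + md² = 1.109 + 2.771 = 3.880 kg·m².
L_eq = 3.880/(4.94 × 0.7490) = 1.05 m.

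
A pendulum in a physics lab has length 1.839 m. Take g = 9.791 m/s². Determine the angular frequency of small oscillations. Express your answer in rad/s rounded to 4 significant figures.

ω = √(g/L) = √(9.791/1.839) = 2.307 rad/s.

2.307 rad/s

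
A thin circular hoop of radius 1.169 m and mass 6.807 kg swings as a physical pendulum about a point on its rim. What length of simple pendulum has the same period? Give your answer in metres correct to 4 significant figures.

The equivalent simple-pendulum length is L_eq = I/(md), where I is about the pivot and d = 1.1690 m.
I_cm = mR² = 9.3022 kg·m², so I = I_cm + md² = 9.3022 + 9.3022 = 18.604 kg·m².
L_eq = 18.604/(6.807 × 1.1690) = 2.338 m.

2.338 m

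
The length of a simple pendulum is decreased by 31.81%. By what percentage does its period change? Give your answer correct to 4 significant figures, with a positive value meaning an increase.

T ∝ √L, so T'/T = √(0.68190) = 0.82577.
Percentage change in T = (0.82577 − 1) × 100% = -17.42%.

-17.42%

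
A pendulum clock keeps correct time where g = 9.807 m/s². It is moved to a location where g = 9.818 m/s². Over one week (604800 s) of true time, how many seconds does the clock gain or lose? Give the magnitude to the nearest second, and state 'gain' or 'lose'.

gain 339 s

The clock's period scales as T ∝ 1/√g, so T'/T = √(9.807/9.818) = 0.999440.
In 604800 s of true time the clock registers 604800/0.999440 = 605139.1 s, so it gains 339 s.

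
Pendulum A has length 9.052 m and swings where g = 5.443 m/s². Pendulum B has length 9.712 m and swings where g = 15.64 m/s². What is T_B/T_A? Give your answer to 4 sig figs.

T = 2π√(L/g), so T_B/T_A = √((L_B/g_B)/(L_A/g_A)) = √((9.712/15.64)/(9.052/5.443)) = 0.6111.

0.6111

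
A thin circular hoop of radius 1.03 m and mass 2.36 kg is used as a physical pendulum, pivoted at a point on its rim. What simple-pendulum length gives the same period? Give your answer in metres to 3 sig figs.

The equivalent simple-pendulum length is L_eq = I/(md), where I is about the pivot and d = 1.030 m.
I_cm = mR² = 2.504 kg·m², so I = I_cm + md² = 2.504 + 2.504 = 5.007 kg·m².
L_eq = 5.007/(2.36 × 1.030) = 2.06 m.

2.06 m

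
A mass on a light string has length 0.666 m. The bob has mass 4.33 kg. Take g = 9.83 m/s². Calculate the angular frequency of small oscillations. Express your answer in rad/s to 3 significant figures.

3.84 rad/s

ω = √(g/L) = √(9.83/0.666) = 3.84 rad/s.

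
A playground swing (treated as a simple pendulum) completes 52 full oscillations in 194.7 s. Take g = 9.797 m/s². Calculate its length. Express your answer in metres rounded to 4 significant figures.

3.479 m

T = 194.7/52 = 3.7442 s.
From T = 2π√(L/g), L = gT²/(4π²) = 9.797 × 3.7442²/(4π²) = 3.479 m.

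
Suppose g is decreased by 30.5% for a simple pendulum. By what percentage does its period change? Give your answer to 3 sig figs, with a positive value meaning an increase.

T ∝ 1/√g, so T'/T = 1/√(0.6950) = 1.200.
Percentage change in T = (1.200 − 1) × 100% = 20.0%.

20.0%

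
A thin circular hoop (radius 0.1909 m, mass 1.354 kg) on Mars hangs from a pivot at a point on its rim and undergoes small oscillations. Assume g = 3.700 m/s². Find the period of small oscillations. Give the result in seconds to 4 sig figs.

I_cm = mr² = 0.049344 kg·m². The pivot is at distance d = 0.1909 m from the centre of mass.
By the parallel-axis theorem, I = I_cm + md² = 0.049344 + 0.049344 = 0.098687 kg·m².
T = 2π√(I/(mgd)) = 2π√(0.098687/(1.354 × 3.700 × 0.1909)) = 2.018 s.

2.018 s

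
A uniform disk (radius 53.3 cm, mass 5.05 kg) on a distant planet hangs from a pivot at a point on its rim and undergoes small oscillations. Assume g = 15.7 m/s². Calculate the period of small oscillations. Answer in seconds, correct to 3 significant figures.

1.42 s

I_cm = ½mr² = 0.7173 kg·m². The pivot is at distance d = 0.533 m from the centre of mass.
By the parallel-axis theorem, I = I_cm + md² = 0.7173 + 1.435 = 2.152 kg·m².
T = 2π√(I/(mgd)) = 2π√(2.152/(5.05 × 15.7 × 0.533)) = 1.42 s.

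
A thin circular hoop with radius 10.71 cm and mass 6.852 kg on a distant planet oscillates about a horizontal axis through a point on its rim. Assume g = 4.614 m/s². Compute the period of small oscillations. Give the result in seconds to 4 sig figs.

1.354 s

I_cm = mr² = 0.078595 kg·m². The pivot is at distance d = 0.1071 m from the centre of mass.
By the parallel-axis theorem, I = I_cm + md² = 0.078595 + 0.078595 = 0.15719 kg·m².
T = 2π√(I/(mgd)) = 2π√(0.15719/(6.852 × 4.614 × 0.1071)) = 1.354 s.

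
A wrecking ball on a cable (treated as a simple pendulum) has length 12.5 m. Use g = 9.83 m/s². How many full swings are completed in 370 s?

52

T = 2π√(L/g) = 2π√(12.5/9.83) = 7.085 s.
Number of complete oscillations = ⌊370/7.085⌋ = ⌊52.22⌋ = 52.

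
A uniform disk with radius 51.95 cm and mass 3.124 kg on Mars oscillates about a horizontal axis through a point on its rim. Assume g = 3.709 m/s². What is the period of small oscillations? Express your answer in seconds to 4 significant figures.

2.880 s

I_cm = ½mr² = 0.42155 kg·m². The pivot is at distance d = 0.5195 m from the centre of mass.
By the parallel-axis theorem, I = I_cm + md² = 0.42155 + 0.84311 = 1.2647 kg·m².
T = 2π√(I/(mgd)) = 2π√(1.2647/(3.124 × 3.709 × 0.5195)) = 2.880 s.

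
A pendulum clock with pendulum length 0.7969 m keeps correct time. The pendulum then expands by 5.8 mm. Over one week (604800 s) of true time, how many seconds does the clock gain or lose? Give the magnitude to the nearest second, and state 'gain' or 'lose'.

T ∝ √L, so T'/T = √(0.80270/0.7969) = 1.00363.
In 604800 s of true time the clock registers 604800/1.00363 = 602611.0 s, so it loses 2189 s.

lose 2189 s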